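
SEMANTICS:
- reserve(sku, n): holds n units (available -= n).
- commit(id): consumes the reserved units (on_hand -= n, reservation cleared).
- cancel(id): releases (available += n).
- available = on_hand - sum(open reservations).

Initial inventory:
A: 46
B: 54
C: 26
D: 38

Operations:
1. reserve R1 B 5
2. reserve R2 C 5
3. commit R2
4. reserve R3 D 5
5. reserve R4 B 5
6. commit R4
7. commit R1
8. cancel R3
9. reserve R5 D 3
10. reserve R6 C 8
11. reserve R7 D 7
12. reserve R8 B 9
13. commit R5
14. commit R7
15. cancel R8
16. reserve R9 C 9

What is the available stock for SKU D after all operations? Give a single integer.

Step 1: reserve R1 B 5 -> on_hand[A=46 B=54 C=26 D=38] avail[A=46 B=49 C=26 D=38] open={R1}
Step 2: reserve R2 C 5 -> on_hand[A=46 B=54 C=26 D=38] avail[A=46 B=49 C=21 D=38] open={R1,R2}
Step 3: commit R2 -> on_hand[A=46 B=54 C=21 D=38] avail[A=46 B=49 C=21 D=38] open={R1}
Step 4: reserve R3 D 5 -> on_hand[A=46 B=54 C=21 D=38] avail[A=46 B=49 C=21 D=33] open={R1,R3}
Step 5: reserve R4 B 5 -> on_hand[A=46 B=54 C=21 D=38] avail[A=46 B=44 C=21 D=33] open={R1,R3,R4}
Step 6: commit R4 -> on_hand[A=46 B=49 C=21 D=38] avail[A=46 B=44 C=21 D=33] open={R1,R3}
Step 7: commit R1 -> on_hand[A=46 B=44 C=21 D=38] avail[A=46 B=44 C=21 D=33] open={R3}
Step 8: cancel R3 -> on_hand[A=46 B=44 C=21 D=38] avail[A=46 B=44 C=21 D=38] open={}
Step 9: reserve R5 D 3 -> on_hand[A=46 B=44 C=21 D=38] avail[A=46 B=44 C=21 D=35] open={R5}
Step 10: reserve R6 C 8 -> on_hand[A=46 B=44 C=21 D=38] avail[A=46 B=44 C=13 D=35] open={R5,R6}
Step 11: reserve R7 D 7 -> on_hand[A=46 B=44 C=21 D=38] avail[A=46 B=44 C=13 D=28] open={R5,R6,R7}
Step 12: reserve R8 B 9 -> on_hand[A=46 B=44 C=21 D=38] avail[A=46 B=35 C=13 D=28] open={R5,R6,R7,R8}
Step 13: commit R5 -> on_hand[A=46 B=44 C=21 D=35] avail[A=46 B=35 C=13 D=28] open={R6,R7,R8}
Step 14: commit R7 -> on_hand[A=46 B=44 C=21 D=28] avail[A=46 B=35 C=13 D=28] open={R6,R8}
Step 15: cancel R8 -> on_hand[A=46 B=44 C=21 D=28] avail[A=46 B=44 C=13 D=28] open={R6}
Step 16: reserve R9 C 9 -> on_hand[A=46 B=44 C=21 D=28] avail[A=46 B=44 C=4 D=28] open={R6,R9}
Final available[D] = 28

Answer: 28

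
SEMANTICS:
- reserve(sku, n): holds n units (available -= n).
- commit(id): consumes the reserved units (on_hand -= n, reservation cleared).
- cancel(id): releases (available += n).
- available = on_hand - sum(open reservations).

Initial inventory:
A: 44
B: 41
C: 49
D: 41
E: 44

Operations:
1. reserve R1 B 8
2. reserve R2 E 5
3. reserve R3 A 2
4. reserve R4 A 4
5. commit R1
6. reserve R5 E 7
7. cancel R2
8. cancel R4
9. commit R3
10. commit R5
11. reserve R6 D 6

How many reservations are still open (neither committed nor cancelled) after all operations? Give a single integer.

Answer: 1

Derivation:
Step 1: reserve R1 B 8 -> on_hand[A=44 B=41 C=49 D=41 E=44] avail[A=44 B=33 C=49 D=41 E=44] open={R1}
Step 2: reserve R2 E 5 -> on_hand[A=44 B=41 C=49 D=41 E=44] avail[A=44 B=33 C=49 D=41 E=39] open={R1,R2}
Step 3: reserve R3 A 2 -> on_hand[A=44 B=41 C=49 D=41 E=44] avail[A=42 B=33 C=49 D=41 E=39] open={R1,R2,R3}
Step 4: reserve R4 A 4 -> on_hand[A=44 B=41 C=49 D=41 E=44] avail[A=38 B=33 C=49 D=41 E=39] open={R1,R2,R3,R4}
Step 5: commit R1 -> on_hand[A=44 B=33 C=49 D=41 E=44] avail[A=38 B=33 C=49 D=41 E=39] open={R2,R3,R4}
Step 6: reserve R5 E 7 -> on_hand[A=44 B=33 C=49 D=41 E=44] avail[A=38 B=33 C=49 D=41 E=32] open={R2,R3,R4,R5}
Step 7: cancel R2 -> on_hand[A=44 B=33 C=49 D=41 E=44] avail[A=38 B=33 C=49 D=41 E=37] open={R3,R4,R5}
Step 8: cancel R4 -> on_hand[A=44 B=33 C=49 D=41 E=44] avail[A=42 B=33 C=49 D=41 E=37] open={R3,R5}
Step 9: commit R3 -> on_hand[A=42 B=33 C=49 D=41 E=44] avail[A=42 B=33 C=49 D=41 E=37] open={R5}
Step 10: commit R5 -> on_hand[A=42 B=33 C=49 D=41 E=37] avail[A=42 B=33 C=49 D=41 E=37] open={}
Step 11: reserve R6 D 6 -> on_hand[A=42 B=33 C=49 D=41 E=37] avail[A=42 B=33 C=49 D=35 E=37] open={R6}
Open reservations: ['R6'] -> 1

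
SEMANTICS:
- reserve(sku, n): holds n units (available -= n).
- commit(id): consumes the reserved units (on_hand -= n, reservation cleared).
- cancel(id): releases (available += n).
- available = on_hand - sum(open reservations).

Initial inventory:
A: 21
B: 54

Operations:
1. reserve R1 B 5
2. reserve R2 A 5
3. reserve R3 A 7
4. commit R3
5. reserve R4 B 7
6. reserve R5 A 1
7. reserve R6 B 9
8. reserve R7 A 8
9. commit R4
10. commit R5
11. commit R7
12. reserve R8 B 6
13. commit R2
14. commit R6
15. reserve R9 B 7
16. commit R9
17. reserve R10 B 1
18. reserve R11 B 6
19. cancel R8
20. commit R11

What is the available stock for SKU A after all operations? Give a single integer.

Answer: 0

Derivation:
Step 1: reserve R1 B 5 -> on_hand[A=21 B=54] avail[A=21 B=49] open={R1}
Step 2: reserve R2 A 5 -> on_hand[A=21 B=54] avail[A=16 B=49] open={R1,R2}
Step 3: reserve R3 A 7 -> on_hand[A=21 B=54] avail[A=9 B=49] open={R1,R2,R3}
Step 4: commit R3 -> on_hand[A=14 B=54] avail[A=9 B=49] open={R1,R2}
Step 5: reserve R4 B 7 -> on_hand[A=14 B=54] avail[A=9 B=42] open={R1,R2,R4}
Step 6: reserve R5 A 1 -> on_hand[A=14 B=54] avail[A=8 B=42] open={R1,R2,R4,R5}
Step 7: reserve R6 B 9 -> on_hand[A=14 B=54] avail[A=8 B=33] open={R1,R2,R4,R5,R6}
Step 8: reserve R7 A 8 -> on_hand[A=14 B=54] avail[A=0 B=33] open={R1,R2,R4,R5,R6,R7}
Step 9: commit R4 -> on_hand[A=14 B=47] avail[A=0 B=33] open={R1,R2,R5,R6,R7}
Step 10: commit R5 -> on_hand[A=13 B=47] avail[A=0 B=33] open={R1,R2,R6,R7}
Step 11: commit R7 -> on_hand[A=5 B=47] avail[A=0 B=33] open={R1,R2,R6}
Step 12: reserve R8 B 6 -> on_hand[A=5 B=47] avail[A=0 B=27] open={R1,R2,R6,R8}
Step 13: commit R2 -> on_hand[A=0 B=47] avail[A=0 B=27] open={R1,R6,R8}
Step 14: commit R6 -> on_hand[A=0 B=38] avail[A=0 B=27] open={R1,R8}
Step 15: reserve R9 B 7 -> on_hand[A=0 B=38] avail[A=0 B=20] open={R1,R8,R9}
Step 16: commit R9 -> on_hand[A=0 B=31] avail[A=0 B=20] open={R1,R8}
Step 17: reserve R10 B 1 -> on_hand[A=0 B=31] avail[A=0 B=19] open={R1,R10,R8}
Step 18: reserve R11 B 6 -> on_hand[A=0 B=31] avail[A=0 B=13] open={R1,R10,R11,R8}
Step 19: cancel R8 -> on_hand[A=0 B=31] avail[A=0 B=19] open={R1,R10,R11}
Step 20: commit R11 -> on_hand[A=0 B=25] avail[A=0 B=19] open={R1,R10}
Final available[A] = 0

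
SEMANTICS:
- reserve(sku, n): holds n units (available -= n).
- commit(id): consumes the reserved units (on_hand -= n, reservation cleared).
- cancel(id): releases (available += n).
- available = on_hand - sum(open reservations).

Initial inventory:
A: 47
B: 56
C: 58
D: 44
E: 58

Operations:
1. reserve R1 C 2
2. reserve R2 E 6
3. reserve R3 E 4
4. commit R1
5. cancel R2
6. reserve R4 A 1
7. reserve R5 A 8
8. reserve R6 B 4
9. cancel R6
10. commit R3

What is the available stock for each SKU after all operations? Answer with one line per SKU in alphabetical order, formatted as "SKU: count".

Answer: A: 38
B: 56
C: 56
D: 44
E: 54

Derivation:
Step 1: reserve R1 C 2 -> on_hand[A=47 B=56 C=58 D=44 E=58] avail[A=47 B=56 C=56 D=44 E=58] open={R1}
Step 2: reserve R2 E 6 -> on_hand[A=47 B=56 C=58 D=44 E=58] avail[A=47 B=56 C=56 D=44 E=52] open={R1,R2}
Step 3: reserve R3 E 4 -> on_hand[A=47 B=56 C=58 D=44 E=58] avail[A=47 B=56 C=56 D=44 E=48] open={R1,R2,R3}
Step 4: commit R1 -> on_hand[A=47 B=56 C=56 D=44 E=58] avail[A=47 B=56 C=56 D=44 E=48] open={R2,R3}
Step 5: cancel R2 -> on_hand[A=47 B=56 C=56 D=44 E=58] avail[A=47 B=56 C=56 D=44 E=54] open={R3}
Step 6: reserve R4 A 1 -> on_hand[A=47 B=56 C=56 D=44 E=58] avail[A=46 B=56 C=56 D=44 E=54] open={R3,R4}
Step 7: reserve R5 A 8 -> on_hand[A=47 B=56 C=56 D=44 E=58] avail[A=38 B=56 C=56 D=44 E=54] open={R3,R4,R5}
Step 8: reserve R6 B 4 -> on_hand[A=47 B=56 C=56 D=44 E=58] avail[A=38 B=52 C=56 D=44 E=54] open={R3,R4,R5,R6}
Step 9: cancel R6 -> on_hand[A=47 B=56 C=56 D=44 E=58] avail[A=38 B=56 C=56 D=44 E=54] open={R3,R4,R5}
Step 10: commit R3 -> on_hand[A=47 B=56 C=56 D=44 E=54] avail[A=38 B=56 C=56 D=44 E=54] open={R4,R5}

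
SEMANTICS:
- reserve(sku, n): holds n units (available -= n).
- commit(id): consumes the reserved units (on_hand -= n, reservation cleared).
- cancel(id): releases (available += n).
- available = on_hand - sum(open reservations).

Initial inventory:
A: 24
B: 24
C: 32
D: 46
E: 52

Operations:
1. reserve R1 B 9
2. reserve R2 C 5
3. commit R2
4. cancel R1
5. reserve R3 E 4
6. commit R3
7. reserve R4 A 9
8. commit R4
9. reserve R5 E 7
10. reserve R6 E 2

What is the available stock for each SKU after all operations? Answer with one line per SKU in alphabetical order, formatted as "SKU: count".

Step 1: reserve R1 B 9 -> on_hand[A=24 B=24 C=32 D=46 E=52] avail[A=24 B=15 C=32 D=46 E=52] open={R1}
Step 2: reserve R2 C 5 -> on_hand[A=24 B=24 C=32 D=46 E=52] avail[A=24 B=15 C=27 D=46 E=52] open={R1,R2}
Step 3: commit R2 -> on_hand[A=24 B=24 C=27 D=46 E=52] avail[A=24 B=15 C=27 D=46 E=52] open={R1}
Step 4: cancel R1 -> on_hand[A=24 B=24 C=27 D=46 E=52] avail[A=24 B=24 C=27 D=46 E=52] open={}
Step 5: reserve R3 E 4 -> on_hand[A=24 B=24 C=27 D=46 E=52] avail[A=24 B=24 C=27 D=46 E=48] open={R3}
Step 6: commit R3 -> on_hand[A=24 B=24 C=27 D=46 E=48] avail[A=24 B=24 C=27 D=46 E=48] open={}
Step 7: reserve R4 A 9 -> on_hand[A=24 B=24 C=27 D=46 E=48] avail[A=15 B=24 C=27 D=46 E=48] open={R4}
Step 8: commit R4 -> on_hand[A=15 B=24 C=27 D=46 E=48] avail[A=15 B=24 C=27 D=46 E=48] open={}
Step 9: reserve R5 E 7 -> on_hand[A=15 B=24 C=27 D=46 E=48] avail[A=15 B=24 C=27 D=46 E=41] open={R5}
Step 10: reserve R6 E 2 -> on_hand[A=15 B=24 C=27 D=46 E=48] avail[A=15 B=24 C=27 D=46 E=39] open={R5,R6}

Answer: A: 15
B: 24
C: 27
D: 46
E: 39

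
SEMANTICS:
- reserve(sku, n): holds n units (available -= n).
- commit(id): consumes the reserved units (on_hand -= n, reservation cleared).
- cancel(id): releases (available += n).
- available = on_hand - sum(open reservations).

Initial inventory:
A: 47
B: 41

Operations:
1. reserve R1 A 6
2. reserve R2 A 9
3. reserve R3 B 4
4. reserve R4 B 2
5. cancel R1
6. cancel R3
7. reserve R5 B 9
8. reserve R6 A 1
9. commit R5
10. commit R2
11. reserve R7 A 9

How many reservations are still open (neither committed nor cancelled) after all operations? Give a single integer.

Answer: 3

Derivation:
Step 1: reserve R1 A 6 -> on_hand[A=47 B=41] avail[A=41 B=41] open={R1}
Step 2: reserve R2 A 9 -> on_hand[A=47 B=41] avail[A=32 B=41] open={R1,R2}
Step 3: reserve R3 B 4 -> on_hand[A=47 B=41] avail[A=32 B=37] open={R1,R2,R3}
Step 4: reserve R4 B 2 -> on_hand[A=47 B=41] avail[A=32 B=35] open={R1,R2,R3,R4}
Step 5: cancel R1 -> on_hand[A=47 B=41] avail[A=38 B=35] open={R2,R3,R4}
Step 6: cancel R3 -> on_hand[A=47 B=41] avail[A=38 B=39] open={R2,R4}
Step 7: reserve R5 B 9 -> on_hand[A=47 B=41] avail[A=38 B=30] open={R2,R4,R5}
Step 8: reserve R6 A 1 -> on_hand[A=47 B=41] avail[A=37 B=30] open={R2,R4,R5,R6}
Step 9: commit R5 -> on_hand[A=47 B=32] avail[A=37 B=30] open={R2,R4,R6}
Step 10: commit R2 -> on_hand[A=38 B=32] avail[A=37 B=30] open={R4,R6}
Step 11: reserve R7 A 9 -> on_hand[A=38 B=32] avail[A=28 B=30] open={R4,R6,R7}
Open reservations: ['R4', 'R6', 'R7'] -> 3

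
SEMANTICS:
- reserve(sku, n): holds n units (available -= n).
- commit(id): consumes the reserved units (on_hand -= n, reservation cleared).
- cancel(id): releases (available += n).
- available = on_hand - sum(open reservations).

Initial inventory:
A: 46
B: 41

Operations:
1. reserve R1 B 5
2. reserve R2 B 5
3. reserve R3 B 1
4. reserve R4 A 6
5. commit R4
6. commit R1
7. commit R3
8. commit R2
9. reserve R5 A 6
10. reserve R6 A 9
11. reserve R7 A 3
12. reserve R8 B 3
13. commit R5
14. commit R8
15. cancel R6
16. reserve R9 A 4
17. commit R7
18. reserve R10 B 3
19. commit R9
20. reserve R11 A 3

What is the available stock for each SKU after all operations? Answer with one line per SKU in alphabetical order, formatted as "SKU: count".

Answer: A: 24
B: 24

Derivation:
Step 1: reserve R1 B 5 -> on_hand[A=46 B=41] avail[A=46 B=36] open={R1}
Step 2: reserve R2 B 5 -> on_hand[A=46 B=41] avail[A=46 B=31] open={R1,R2}
Step 3: reserve R3 B 1 -> on_hand[A=46 B=41] avail[A=46 B=30] open={R1,R2,R3}
Step 4: reserve R4 A 6 -> on_hand[A=46 B=41] avail[A=40 B=30] open={R1,R2,R3,R4}
Step 5: commit R4 -> on_hand[A=40 B=41] avail[A=40 B=30] open={R1,R2,R3}
Step 6: commit R1 -> on_hand[A=40 B=36] avail[A=40 B=30] open={R2,R3}
Step 7: commit R3 -> on_hand[A=40 B=35] avail[A=40 B=30] open={R2}
Step 8: commit R2 -> on_hand[A=40 B=30] avail[A=40 B=30] open={}
Step 9: reserve R5 A 6 -> on_hand[A=40 B=30] avail[A=34 B=30] open={R5}
Step 10: reserve R6 A 9 -> on_hand[A=40 B=30] avail[A=25 B=30] open={R5,R6}
Step 11: reserve R7 A 3 -> on_hand[A=40 B=30] avail[A=22 B=30] open={R5,R6,R7}
Step 12: reserve R8 B 3 -> on_hand[A=40 B=30] avail[A=22 B=27] open={R5,R6,R7,R8}
Step 13: commit R5 -> on_hand[A=34 B=30] avail[A=22 B=27] open={R6,R7,R8}
Step 14: commit R8 -> on_hand[A=34 B=27] avail[A=22 B=27] open={R6,R7}
Step 15: cancel R6 -> on_hand[A=34 B=27] avail[A=31 B=27] open={R7}
Step 16: reserve R9 A 4 -> on_hand[A=34 B=27] avail[A=27 B=27] open={R7,R9}
Step 17: commit R7 -> on_hand[A=31 B=27] avail[A=27 B=27] open={R9}
Step 18: reserve R10 B 3 -> on_hand[A=31 B=27] avail[A=27 B=24] open={R10,R9}
Step 19: commit R9 -> on_hand[A=27 B=27] avail[A=27 B=24] open={R10}
Step 20: reserve R11 A 3 -> on_hand[A=27 B=27] avail[A=24 B=24] open={R10,R11}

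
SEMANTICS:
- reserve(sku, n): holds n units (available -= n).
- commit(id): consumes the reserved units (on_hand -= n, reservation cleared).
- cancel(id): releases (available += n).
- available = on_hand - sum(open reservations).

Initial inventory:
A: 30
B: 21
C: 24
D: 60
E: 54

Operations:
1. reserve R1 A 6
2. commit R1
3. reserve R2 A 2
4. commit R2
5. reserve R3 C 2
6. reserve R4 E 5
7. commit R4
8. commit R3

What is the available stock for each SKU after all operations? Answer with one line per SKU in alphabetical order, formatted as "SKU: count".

Answer: A: 22
B: 21
C: 22
D: 60
E: 49

Derivation:
Step 1: reserve R1 A 6 -> on_hand[A=30 B=21 C=24 D=60 E=54] avail[A=24 B=21 C=24 D=60 E=54] open={R1}
Step 2: commit R1 -> on_hand[A=24 B=21 C=24 D=60 E=54] avail[A=24 B=21 C=24 D=60 E=54] open={}
Step 3: reserve R2 A 2 -> on_hand[A=24 B=21 C=24 D=60 E=54] avail[A=22 B=21 C=24 D=60 E=54] open={R2}
Step 4: commit R2 -> on_hand[A=22 B=21 C=24 D=60 E=54] avail[A=22 B=21 C=24 D=60 E=54] open={}
Step 5: reserve R3 C 2 -> on_hand[A=22 B=21 C=24 D=60 E=54] avail[A=22 B=21 C=22 D=60 E=54] open={R3}
Step 6: reserve R4 E 5 -> on_hand[A=22 B=21 C=24 D=60 E=54] avail[A=22 B=21 C=22 D=60 E=49] open={R3,R4}
Step 7: commit R4 -> on_hand[A=22 B=21 C=24 D=60 E=49] avail[A=22 B=21 C=22 D=60 E=49] open={R3}
Step 8: commit R3 -> on_hand[A=22 B=21 C=22 D=60 E=49] avail[A=22 B=21 C=22 D=60 E=49] open={}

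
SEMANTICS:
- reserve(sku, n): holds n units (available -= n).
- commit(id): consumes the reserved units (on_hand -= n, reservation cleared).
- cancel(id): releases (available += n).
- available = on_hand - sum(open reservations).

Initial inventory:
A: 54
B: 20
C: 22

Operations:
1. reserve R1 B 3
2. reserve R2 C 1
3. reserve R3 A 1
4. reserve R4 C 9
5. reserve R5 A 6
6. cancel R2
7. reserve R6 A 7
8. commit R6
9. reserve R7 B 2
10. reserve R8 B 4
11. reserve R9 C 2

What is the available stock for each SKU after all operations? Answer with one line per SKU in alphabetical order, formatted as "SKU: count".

Answer: A: 40
B: 11
C: 11

Derivation:
Step 1: reserve R1 B 3 -> on_hand[A=54 B=20 C=22] avail[A=54 B=17 C=22] open={R1}
Step 2: reserve R2 C 1 -> on_hand[A=54 B=20 C=22] avail[A=54 B=17 C=21] open={R1,R2}
Step 3: reserve R3 A 1 -> on_hand[A=54 B=20 C=22] avail[A=53 B=17 C=21] open={R1,R2,R3}
Step 4: reserve R4 C 9 -> on_hand[A=54 B=20 C=22] avail[A=53 B=17 C=12] open={R1,R2,R3,R4}
Step 5: reserve R5 A 6 -> on_hand[A=54 B=20 C=22] avail[A=47 B=17 C=12] open={R1,R2,R3,R4,R5}
Step 6: cancel R2 -> on_hand[A=54 B=20 C=22] avail[A=47 B=17 C=13] open={R1,R3,R4,R5}
Step 7: reserve R6 A 7 -> on_hand[A=54 B=20 C=22] avail[A=40 B=17 C=13] open={R1,R3,R4,R5,R6}
Step 8: commit R6 -> on_hand[A=47 B=20 C=22] avail[A=40 B=17 C=13] open={R1,R3,R4,R5}
Step 9: reserve R7 B 2 -> on_hand[A=47 B=20 C=22] avail[A=40 B=15 C=13] open={R1,R3,R4,R5,R7}
Step 10: reserve R8 B 4 -> on_hand[A=47 B=20 C=22] avail[A=40 B=11 C=13] open={R1,R3,R4,R5,R7,R8}
Step 11: reserve R9 C 2 -> on_hand[A=47 B=20 C=22] avail[A=40 B=11 C=11] open={R1,R3,R4,R5,R7,R8,R9}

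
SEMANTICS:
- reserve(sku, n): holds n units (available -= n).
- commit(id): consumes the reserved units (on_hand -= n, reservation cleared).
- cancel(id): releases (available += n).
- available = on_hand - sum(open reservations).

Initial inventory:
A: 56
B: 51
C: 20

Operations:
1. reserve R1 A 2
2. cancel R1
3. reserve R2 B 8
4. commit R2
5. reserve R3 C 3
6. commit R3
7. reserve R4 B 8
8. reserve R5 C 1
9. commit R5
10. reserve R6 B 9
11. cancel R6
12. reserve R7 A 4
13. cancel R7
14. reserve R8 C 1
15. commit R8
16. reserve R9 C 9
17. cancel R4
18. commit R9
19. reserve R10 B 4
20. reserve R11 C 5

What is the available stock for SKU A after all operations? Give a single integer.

Answer: 56

Derivation:
Step 1: reserve R1 A 2 -> on_hand[A=56 B=51 C=20] avail[A=54 B=51 C=20] open={R1}
Step 2: cancel R1 -> on_hand[A=56 B=51 C=20] avail[A=56 B=51 C=20] open={}
Step 3: reserve R2 B 8 -> on_hand[A=56 B=51 C=20] avail[A=56 B=43 C=20] open={R2}
Step 4: commit R2 -> on_hand[A=56 B=43 C=20] avail[A=56 B=43 C=20] open={}
Step 5: reserve R3 C 3 -> on_hand[A=56 B=43 C=20] avail[A=56 B=43 C=17] open={R3}
Step 6: commit R3 -> on_hand[A=56 B=43 C=17] avail[A=56 B=43 C=17] open={}
Step 7: reserve R4 B 8 -> on_hand[A=56 B=43 C=17] avail[A=56 B=35 C=17] open={R4}
Step 8: reserve R5 C 1 -> on_hand[A=56 B=43 C=17] avail[A=56 B=35 C=16] open={R4,R5}
Step 9: commit R5 -> on_hand[A=56 B=43 C=16] avail[A=56 B=35 C=16] open={R4}
Step 10: reserve R6 B 9 -> on_hand[A=56 B=43 C=16] avail[A=56 B=26 C=16] open={R4,R6}
Step 11: cancel R6 -> on_hand[A=56 B=43 C=16] avail[A=56 B=35 C=16] open={R4}
Step 12: reserve R7 A 4 -> on_hand[A=56 B=43 C=16] avail[A=52 B=35 C=16] open={R4,R7}
Step 13: cancel R7 -> on_hand[A=56 B=43 C=16] avail[A=56 B=35 C=16] open={R4}
Step 14: reserve R8 C 1 -> on_hand[A=56 B=43 C=16] avail[A=56 B=35 C=15] open={R4,R8}
Step 15: commit R8 -> on_hand[A=56 B=43 C=15] avail[A=56 B=35 C=15] open={R4}
Step 16: reserve R9 C 9 -> on_hand[A=56 B=43 C=15] avail[A=56 B=35 C=6] open={R4,R9}
Step 17: cancel R4 -> on_hand[A=56 B=43 C=15] avail[A=56 B=43 C=6] open={R9}
Step 18: commit R9 -> on_hand[A=56 B=43 C=6] avail[A=56 B=43 C=6] open={}
Step 19: reserve R10 B 4 -> on_hand[A=56 B=43 C=6] avail[A=56 B=39 C=6] open={R10}
Step 20: reserve R11 C 5 -> on_hand[A=56 B=43 C=6] avail[A=56 B=39 C=1] open={R10,R11}
Final available[A] = 56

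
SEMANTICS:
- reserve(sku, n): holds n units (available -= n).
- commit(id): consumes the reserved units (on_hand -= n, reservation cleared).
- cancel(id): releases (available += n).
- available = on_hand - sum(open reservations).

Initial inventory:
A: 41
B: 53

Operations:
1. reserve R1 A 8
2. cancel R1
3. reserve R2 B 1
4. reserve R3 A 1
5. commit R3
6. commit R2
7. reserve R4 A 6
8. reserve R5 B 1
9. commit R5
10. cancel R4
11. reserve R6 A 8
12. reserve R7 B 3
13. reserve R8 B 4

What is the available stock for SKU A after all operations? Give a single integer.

Answer: 32

Derivation:
Step 1: reserve R1 A 8 -> on_hand[A=41 B=53] avail[A=33 B=53] open={R1}
Step 2: cancel R1 -> on_hand[A=41 B=53] avail[A=41 B=53] open={}
Step 3: reserve R2 B 1 -> on_hand[A=41 B=53] avail[A=41 B=52] open={R2}
Step 4: reserve R3 A 1 -> on_hand[A=41 B=53] avail[A=40 B=52] open={R2,R3}
Step 5: commit R3 -> on_hand[A=40 B=53] avail[A=40 B=52] open={R2}
Step 6: commit R2 -> on_hand[A=40 B=52] avail[A=40 B=52] open={}
Step 7: reserve R4 A 6 -> on_hand[A=40 B=52] avail[A=34 B=52] open={R4}
Step 8: reserve R5 B 1 -> on_hand[A=40 B=52] avail[A=34 B=51] open={R4,R5}
Step 9: commit R5 -> on_hand[A=40 B=51] avail[A=34 B=51] open={R4}
Step 10: cancel R4 -> on_hand[A=40 B=51] avail[A=40 B=51] open={}
Step 11: reserve R6 A 8 -> on_hand[A=40 B=51] avail[A=32 B=51] open={R6}
Step 12: reserve R7 B 3 -> on_hand[A=40 B=51] avail[A=32 B=48] open={R6,R7}
Step 13: reserve R8 B 4 -> on_hand[A=40 B=51] avail[A=32 B=44] open={R6,R7,R8}
Final available[A] = 32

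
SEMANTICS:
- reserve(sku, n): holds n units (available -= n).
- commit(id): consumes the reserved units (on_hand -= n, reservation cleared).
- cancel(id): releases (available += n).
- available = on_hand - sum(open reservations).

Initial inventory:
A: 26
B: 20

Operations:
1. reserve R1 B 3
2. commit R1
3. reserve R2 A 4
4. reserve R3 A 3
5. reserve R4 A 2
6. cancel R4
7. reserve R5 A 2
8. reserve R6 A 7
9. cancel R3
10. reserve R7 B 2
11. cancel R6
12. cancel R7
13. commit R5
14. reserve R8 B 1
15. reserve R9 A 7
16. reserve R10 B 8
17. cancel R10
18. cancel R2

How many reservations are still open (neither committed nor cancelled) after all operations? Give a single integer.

Step 1: reserve R1 B 3 -> on_hand[A=26 B=20] avail[A=26 B=17] open={R1}
Step 2: commit R1 -> on_hand[A=26 B=17] avail[A=26 B=17] open={}
Step 3: reserve R2 A 4 -> on_hand[A=26 B=17] avail[A=22 B=17] open={R2}
Step 4: reserve R3 A 3 -> on_hand[A=26 B=17] avail[A=19 B=17] open={R2,R3}
Step 5: reserve R4 A 2 -> on_hand[A=26 B=17] avail[A=17 B=17] open={R2,R3,R4}
Step 6: cancel R4 -> on_hand[A=26 B=17] avail[A=19 B=17] open={R2,R3}
Step 7: reserve R5 A 2 -> on_hand[A=26 B=17] avail[A=17 B=17] open={R2,R3,R5}
Step 8: reserve R6 A 7 -> on_hand[A=26 B=17] avail[A=10 B=17] open={R2,R3,R5,R6}
Step 9: cancel R3 -> on_hand[A=26 B=17] avail[A=13 B=17] open={R2,R5,R6}
Step 10: reserve R7 B 2 -> on_hand[A=26 B=17] avail[A=13 B=15] open={R2,R5,R6,R7}
Step 11: cancel R6 -> on_hand[A=26 B=17] avail[A=20 B=15] open={R2,R5,R7}
Step 12: cancel R7 -> on_hand[A=26 B=17] avail[A=20 B=17] open={R2,R5}
Step 13: commit R5 -> on_hand[A=24 B=17] avail[A=20 B=17] open={R2}
Step 14: reserve R8 B 1 -> on_hand[A=24 B=17] avail[A=20 B=16] open={R2,R8}
Step 15: reserve R9 A 7 -> on_hand[A=24 B=17] avail[A=13 B=16] open={R2,R8,R9}
Step 16: reserve R10 B 8 -> on_hand[A=24 B=17] avail[A=13 B=8] open={R10,R2,R8,R9}
Step 17: cancel R10 -> on_hand[A=24 B=17] avail[A=13 B=16] open={R2,R8,R9}
Step 18: cancel R2 -> on_hand[A=24 B=17] avail[A=17 B=16] open={R8,R9}
Open reservations: ['R8', 'R9'] -> 2

Answer: 2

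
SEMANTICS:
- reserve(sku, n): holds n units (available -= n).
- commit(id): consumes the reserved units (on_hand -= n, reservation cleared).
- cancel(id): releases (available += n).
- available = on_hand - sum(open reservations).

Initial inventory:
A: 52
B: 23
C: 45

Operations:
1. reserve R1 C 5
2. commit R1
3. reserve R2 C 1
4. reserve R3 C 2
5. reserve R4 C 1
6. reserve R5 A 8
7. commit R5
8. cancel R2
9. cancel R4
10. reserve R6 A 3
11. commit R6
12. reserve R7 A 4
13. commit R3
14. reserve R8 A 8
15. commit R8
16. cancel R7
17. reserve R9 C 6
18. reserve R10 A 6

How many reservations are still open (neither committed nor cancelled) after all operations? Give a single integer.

Answer: 2

Derivation:
Step 1: reserve R1 C 5 -> on_hand[A=52 B=23 C=45] avail[A=52 B=23 C=40] open={R1}
Step 2: commit R1 -> on_hand[A=52 B=23 C=40] avail[A=52 B=23 C=40] open={}
Step 3: reserve R2 C 1 -> on_hand[A=52 B=23 C=40] avail[A=52 B=23 C=39] open={R2}
Step 4: reserve R3 C 2 -> on_hand[A=52 B=23 C=40] avail[A=52 B=23 C=37] open={R2,R3}
Step 5: reserve R4 C 1 -> on_hand[A=52 B=23 C=40] avail[A=52 B=23 C=36] open={R2,R3,R4}
Step 6: reserve R5 A 8 -> on_hand[A=52 B=23 C=40] avail[A=44 B=23 C=36] open={R2,R3,R4,R5}
Step 7: commit R5 -> on_hand[A=44 B=23 C=40] avail[A=44 B=23 C=36] open={R2,R3,R4}
Step 8: cancel R2 -> on_hand[A=44 B=23 C=40] avail[A=44 B=23 C=37] open={R3,R4}
Step 9: cancel R4 -> on_hand[A=44 B=23 C=40] avail[A=44 B=23 C=38] open={R3}
Step 10: reserve R6 A 3 -> on_hand[A=44 B=23 C=40] avail[A=41 B=23 C=38] open={R3,R6}
Step 11: commit R6 -> on_hand[A=41 B=23 C=40] avail[A=41 B=23 C=38] open={R3}
Step 12: reserve R7 A 4 -> on_hand[A=41 B=23 C=40] avail[A=37 B=23 C=38] open={R3,R7}
Step 13: commit R3 -> on_hand[A=41 B=23 C=38] avail[A=37 B=23 C=38] open={R7}
Step 14: reserve R8 A 8 -> on_hand[A=41 B=23 C=38] avail[A=29 B=23 C=38] open={R7,R8}
Step 15: commit R8 -> on_hand[A=33 B=23 C=38] avail[A=29 B=23 C=38] open={R7}
Step 16: cancel R7 -> on_hand[A=33 B=23 C=38] avail[A=33 B=23 C=38] open={}
Step 17: reserve R9 C 6 -> on_hand[A=33 B=23 C=38] avail[A=33 B=23 C=32] open={R9}
Step 18: reserve R10 A 6 -> on_hand[A=33 B=23 C=38] avail[A=27 B=23 C=32] open={R10,R9}
Open reservations: ['R10', 'R9'] -> 2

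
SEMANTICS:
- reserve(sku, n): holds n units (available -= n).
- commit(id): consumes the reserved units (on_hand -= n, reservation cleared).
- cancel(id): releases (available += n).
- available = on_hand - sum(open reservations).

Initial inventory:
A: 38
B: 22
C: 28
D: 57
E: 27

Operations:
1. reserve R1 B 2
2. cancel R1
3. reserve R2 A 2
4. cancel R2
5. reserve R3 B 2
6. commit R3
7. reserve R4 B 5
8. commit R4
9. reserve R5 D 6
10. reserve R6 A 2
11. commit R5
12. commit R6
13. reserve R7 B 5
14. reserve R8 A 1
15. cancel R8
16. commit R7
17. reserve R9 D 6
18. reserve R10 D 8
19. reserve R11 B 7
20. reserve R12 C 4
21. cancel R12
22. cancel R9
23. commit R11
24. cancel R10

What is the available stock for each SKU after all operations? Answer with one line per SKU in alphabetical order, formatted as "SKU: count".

Step 1: reserve R1 B 2 -> on_hand[A=38 B=22 C=28 D=57 E=27] avail[A=38 B=20 C=28 D=57 E=27] open={R1}
Step 2: cancel R1 -> on_hand[A=38 B=22 C=28 D=57 E=27] avail[A=38 B=22 C=28 D=57 E=27] open={}
Step 3: reserve R2 A 2 -> on_hand[A=38 B=22 C=28 D=57 E=27] avail[A=36 B=22 C=28 D=57 E=27] open={R2}
Step 4: cancel R2 -> on_hand[A=38 B=22 C=28 D=57 E=27] avail[A=38 B=22 C=28 D=57 E=27] open={}
Step 5: reserve R3 B 2 -> on_hand[A=38 B=22 C=28 D=57 E=27] avail[A=38 B=20 C=28 D=57 E=27] open={R3}
Step 6: commit R3 -> on_hand[A=38 B=20 C=28 D=57 E=27] avail[A=38 B=20 C=28 D=57 E=27] open={}
Step 7: reserve R4 B 5 -> on_hand[A=38 B=20 C=28 D=57 E=27] avail[A=38 B=15 C=28 D=57 E=27] open={R4}
Step 8: commit R4 -> on_hand[A=38 B=15 C=28 D=57 E=27] avail[A=38 B=15 C=28 D=57 E=27] open={}
Step 9: reserve R5 D 6 -> on_hand[A=38 B=15 C=28 D=57 E=27] avail[A=38 B=15 C=28 D=51 E=27] open={R5}
Step 10: reserve R6 A 2 -> on_hand[A=38 B=15 C=28 D=57 E=27] avail[A=36 B=15 C=28 D=51 E=27] open={R5,R6}
Step 11: commit R5 -> on_hand[A=38 B=15 C=28 D=51 E=27] avail[A=36 B=15 C=28 D=51 E=27] open={R6}
Step 12: commit R6 -> on_hand[A=36 B=15 C=28 D=51 E=27] avail[A=36 B=15 C=28 D=51 E=27] open={}
Step 13: reserve R7 B 5 -> on_hand[A=36 B=15 C=28 D=51 E=27] avail[A=36 B=10 C=28 D=51 E=27] open={R7}
Step 14: reserve R8 A 1 -> on_hand[A=36 B=15 C=28 D=51 E=27] avail[A=35 B=10 C=28 D=51 E=27] open={R7,R8}
Step 15: cancel R8 -> on_hand[A=36 B=15 C=28 D=51 E=27] avail[A=36 B=10 C=28 D=51 E=27] open={R7}
Step 16: commit R7 -> on_hand[A=36 B=10 C=28 D=51 E=27] avail[A=36 B=10 C=28 D=51 E=27] open={}
Step 17: reserve R9 D 6 -> on_hand[A=36 B=10 C=28 D=51 E=27] avail[A=36 B=10 C=28 D=45 E=27] open={R9}
Step 18: reserve R10 D 8 -> on_hand[A=36 B=10 C=28 D=51 E=27] avail[A=36 B=10 C=28 D=37 E=27] open={R10,R9}
Step 19: reserve R11 B 7 -> on_hand[A=36 B=10 C=28 D=51 E=27] avail[A=36 B=3 C=28 D=37 E=27] open={R10,R11,R9}
Step 20: reserve R12 C 4 -> on_hand[A=36 B=10 C=28 D=51 E=27] avail[A=36 B=3 C=24 D=37 E=27] open={R10,R11,R12,R9}
Step 21: cancel R12 -> on_hand[A=36 B=10 C=28 D=51 E=27] avail[A=36 B=3 C=28 D=37 E=27] open={R10,R11,R9}
Step 22: cancel R9 -> on_hand[A=36 B=10 C=28 D=51 E=27] avail[A=36 B=3 C=28 D=43 E=27] open={R10,R11}
Step 23: commit R11 -> on_hand[A=36 B=3 C=28 D=51 E=27] avail[A=36 B=3 C=28 D=43 E=27] open={R10}
Step 24: cancel R10 -> on_hand[A=36 B=3 C=28 D=51 E=27] avail[A=36 B=3 C=28 D=51 E=27] open={}

Answer: A: 36
B: 3
C: 28
D: 51
E: 27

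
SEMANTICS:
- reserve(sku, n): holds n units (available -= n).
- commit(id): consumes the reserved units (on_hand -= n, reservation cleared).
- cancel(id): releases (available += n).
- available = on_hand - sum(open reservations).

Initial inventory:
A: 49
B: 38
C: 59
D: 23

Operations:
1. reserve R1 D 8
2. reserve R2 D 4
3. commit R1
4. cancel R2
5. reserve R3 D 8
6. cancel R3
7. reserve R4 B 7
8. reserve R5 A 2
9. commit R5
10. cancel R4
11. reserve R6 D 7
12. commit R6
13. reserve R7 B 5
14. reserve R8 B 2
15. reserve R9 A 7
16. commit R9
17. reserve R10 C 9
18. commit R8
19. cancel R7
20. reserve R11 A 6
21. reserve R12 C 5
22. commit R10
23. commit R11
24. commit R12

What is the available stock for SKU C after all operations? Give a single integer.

Answer: 45

Derivation:
Step 1: reserve R1 D 8 -> on_hand[A=49 B=38 C=59 D=23] avail[A=49 B=38 C=59 D=15] open={R1}
Step 2: reserve R2 D 4 -> on_hand[A=49 B=38 C=59 D=23] avail[A=49 B=38 C=59 D=11] open={R1,R2}
Step 3: commit R1 -> on_hand[A=49 B=38 C=59 D=15] avail[A=49 B=38 C=59 D=11] open={R2}
Step 4: cancel R2 -> on_hand[A=49 B=38 C=59 D=15] avail[A=49 B=38 C=59 D=15] open={}
Step 5: reserve R3 D 8 -> on_hand[A=49 B=38 C=59 D=15] avail[A=49 B=38 C=59 D=7] open={R3}
Step 6: cancel R3 -> on_hand[A=49 B=38 C=59 D=15] avail[A=49 B=38 C=59 D=15] open={}
Step 7: reserve R4 B 7 -> on_hand[A=49 B=38 C=59 D=15] avail[A=49 B=31 C=59 D=15] open={R4}
Step 8: reserve R5 A 2 -> on_hand[A=49 B=38 C=59 D=15] avail[A=47 B=31 C=59 D=15] open={R4,R5}
Step 9: commit R5 -> on_hand[A=47 B=38 C=59 D=15] avail[A=47 B=31 C=59 D=15] open={R4}
Step 10: cancel R4 -> on_hand[A=47 B=38 C=59 D=15] avail[A=47 B=38 C=59 D=15] open={}
Step 11: reserve R6 D 7 -> on_hand[A=47 B=38 C=59 D=15] avail[A=47 B=38 C=59 D=8] open={R6}
Step 12: commit R6 -> on_hand[A=47 B=38 C=59 D=8] avail[A=47 B=38 C=59 D=8] open={}
Step 13: reserve R7 B 5 -> on_hand[A=47 B=38 C=59 D=8] avail[A=47 B=33 C=59 D=8] open={R7}
Step 14: reserve R8 B 2 -> on_hand[A=47 B=38 C=59 D=8] avail[A=47 B=31 C=59 D=8] open={R7,R8}
Step 15: reserve R9 A 7 -> on_hand[A=47 B=38 C=59 D=8] avail[A=40 B=31 C=59 D=8] open={R7,R8,R9}
Step 16: commit R9 -> on_hand[A=40 B=38 C=59 D=8] avail[A=40 B=31 C=59 D=8] open={R7,R8}
Step 17: reserve R10 C 9 -> on_hand[A=40 B=38 C=59 D=8] avail[A=40 B=31 C=50 D=8] open={R10,R7,R8}
Step 18: commit R8 -> on_hand[A=40 B=36 C=59 D=8] avail[A=40 B=31 C=50 D=8] open={R10,R7}
Step 19: cancel R7 -> on_hand[A=40 B=36 C=59 D=8] avail[A=40 B=36 C=50 D=8] open={R10}
Step 20: reserve R11 A 6 -> on_hand[A=40 B=36 C=59 D=8] avail[A=34 B=36 C=50 D=8] open={R10,R11}
Step 21: reserve R12 C 5 -> on_hand[A=40 B=36 C=59 D=8] avail[A=34 B=36 C=45 D=8] open={R10,R11,R12}
Step 22: commit R10 -> on_hand[A=40 B=36 C=50 D=8] avail[A=34 B=36 C=45 D=8] open={R11,R12}
Step 23: commit R11 -> on_hand[A=34 B=36 C=50 D=8] avail[A=34 B=36 C=45 D=8] open={R12}
Step 24: commit R12 -> on_hand[A=34 B=36 C=45 D=8] avail[A=34 B=36 C=45 D=8] open={}
Final available[C] = 45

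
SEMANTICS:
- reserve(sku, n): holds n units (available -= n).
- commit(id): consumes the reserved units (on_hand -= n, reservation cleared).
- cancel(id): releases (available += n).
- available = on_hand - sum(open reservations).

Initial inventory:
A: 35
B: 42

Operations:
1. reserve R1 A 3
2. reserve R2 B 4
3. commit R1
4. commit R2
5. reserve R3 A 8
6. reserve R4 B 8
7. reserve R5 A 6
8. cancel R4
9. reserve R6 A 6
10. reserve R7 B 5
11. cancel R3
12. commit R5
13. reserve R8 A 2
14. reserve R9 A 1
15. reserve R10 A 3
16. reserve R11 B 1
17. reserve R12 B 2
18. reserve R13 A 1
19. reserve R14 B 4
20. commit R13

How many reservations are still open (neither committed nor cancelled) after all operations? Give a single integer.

Step 1: reserve R1 A 3 -> on_hand[A=35 B=42] avail[A=32 B=42] open={R1}
Step 2: reserve R2 B 4 -> on_hand[A=35 B=42] avail[A=32 B=38] open={R1,R2}
Step 3: commit R1 -> on_hand[A=32 B=42] avail[A=32 B=38] open={R2}
Step 4: commit R2 -> on_hand[A=32 B=38] avail[A=32 B=38] open={}
Step 5: reserve R3 A 8 -> on_hand[A=32 B=38] avail[A=24 B=38] open={R3}
Step 6: reserve R4 B 8 -> on_hand[A=32 B=38] avail[A=24 B=30] open={R3,R4}
Step 7: reserve R5 A 6 -> on_hand[A=32 B=38] avail[A=18 B=30] open={R3,R4,R5}
Step 8: cancel R4 -> on_hand[A=32 B=38] avail[A=18 B=38] open={R3,R5}
Step 9: reserve R6 A 6 -> on_hand[A=32 B=38] avail[A=12 B=38] open={R3,R5,R6}
Step 10: reserve R7 B 5 -> on_hand[A=32 B=38] avail[A=12 B=33] open={R3,R5,R6,R7}
Step 11: cancel R3 -> on_hand[A=32 B=38] avail[A=20 B=33] open={R5,R6,R7}
Step 12: commit R5 -> on_hand[A=26 B=38] avail[A=20 B=33] open={R6,R7}
Step 13: reserve R8 A 2 -> on_hand[A=26 B=38] avail[A=18 B=33] open={R6,R7,R8}
Step 14: reserve R9 A 1 -> on_hand[A=26 B=38] avail[A=17 B=33] open={R6,R7,R8,R9}
Step 15: reserve R10 A 3 -> on_hand[A=26 B=38] avail[A=14 B=33] open={R10,R6,R7,R8,R9}
Step 16: reserve R11 B 1 -> on_hand[A=26 B=38] avail[A=14 B=32] open={R10,R11,R6,R7,R8,R9}
Step 17: reserve R12 B 2 -> on_hand[A=26 B=38] avail[A=14 B=30] open={R10,R11,R12,R6,R7,R8,R9}
Step 18: reserve R13 A 1 -> on_hand[A=26 B=38] avail[A=13 B=30] open={R10,R11,R12,R13,R6,R7,R8,R9}
Step 19: reserve R14 B 4 -> on_hand[A=26 B=38] avail[A=13 B=26] open={R10,R11,R12,R13,R14,R6,R7,R8,R9}
Step 20: commit R13 -> on_hand[A=25 B=38] avail[A=13 B=26] open={R10,R11,R12,R14,R6,R7,R8,R9}
Open reservations: ['R10', 'R11', 'R12', 'R14', 'R6', 'R7', 'R8', 'R9'] -> 8

Answer: 8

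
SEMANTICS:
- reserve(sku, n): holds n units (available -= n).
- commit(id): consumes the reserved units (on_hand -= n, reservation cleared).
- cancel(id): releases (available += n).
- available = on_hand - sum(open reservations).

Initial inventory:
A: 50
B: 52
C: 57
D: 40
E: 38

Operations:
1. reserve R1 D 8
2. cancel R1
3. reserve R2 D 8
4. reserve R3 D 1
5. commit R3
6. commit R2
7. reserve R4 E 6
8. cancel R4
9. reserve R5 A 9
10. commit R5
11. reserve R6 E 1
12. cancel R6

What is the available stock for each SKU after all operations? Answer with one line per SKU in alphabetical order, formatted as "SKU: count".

Answer: A: 41
B: 52
C: 57
D: 31
E: 38

Derivation:
Step 1: reserve R1 D 8 -> on_hand[A=50 B=52 C=57 D=40 E=38] avail[A=50 B=52 C=57 D=32 E=38] open={R1}
Step 2: cancel R1 -> on_hand[A=50 B=52 C=57 D=40 E=38] avail[A=50 B=52 C=57 D=40 E=38] open={}
Step 3: reserve R2 D 8 -> on_hand[A=50 B=52 C=57 D=40 E=38] avail[A=50 B=52 C=57 D=32 E=38] open={R2}
Step 4: reserve R3 D 1 -> on_hand[A=50 B=52 C=57 D=40 E=38] avail[A=50 B=52 C=57 D=31 E=38] open={R2,R3}
Step 5: commit R3 -> on_hand[A=50 B=52 C=57 D=39 E=38] avail[A=50 B=52 C=57 D=31 E=38] open={R2}
Step 6: commit R2 -> on_hand[A=50 B=52 C=57 D=31 E=38] avail[A=50 B=52 C=57 D=31 E=38] open={}
Step 7: reserve R4 E 6 -> on_hand[A=50 B=52 C=57 D=31 E=38] avail[A=50 B=52 C=57 D=31 E=32] open={R4}
Step 8: cancel R4 -> on_hand[A=50 B=52 C=57 D=31 E=38] avail[A=50 B=52 C=57 D=31 E=38] open={}
Step 9: reserve R5 A 9 -> on_hand[A=50 B=52 C=57 D=31 E=38] avail[A=41 B=52 C=57 D=31 E=38] open={R5}
Step 10: commit R5 -> on_hand[A=41 B=52 C=57 D=31 E=38] avail[A=41 B=52 C=57 D=31 E=38] open={}
Step 11: reserve R6 E 1 -> on_hand[A=41 B=52 C=57 D=31 E=38] avail[A=41 B=52 C=57 D=31 E=37] open={R6}
Step 12: cancel R6 -> on_hand[A=41 B=52 C=57 D=31 E=38] avail[A=41 B=52 C=57 D=31 E=38] open={}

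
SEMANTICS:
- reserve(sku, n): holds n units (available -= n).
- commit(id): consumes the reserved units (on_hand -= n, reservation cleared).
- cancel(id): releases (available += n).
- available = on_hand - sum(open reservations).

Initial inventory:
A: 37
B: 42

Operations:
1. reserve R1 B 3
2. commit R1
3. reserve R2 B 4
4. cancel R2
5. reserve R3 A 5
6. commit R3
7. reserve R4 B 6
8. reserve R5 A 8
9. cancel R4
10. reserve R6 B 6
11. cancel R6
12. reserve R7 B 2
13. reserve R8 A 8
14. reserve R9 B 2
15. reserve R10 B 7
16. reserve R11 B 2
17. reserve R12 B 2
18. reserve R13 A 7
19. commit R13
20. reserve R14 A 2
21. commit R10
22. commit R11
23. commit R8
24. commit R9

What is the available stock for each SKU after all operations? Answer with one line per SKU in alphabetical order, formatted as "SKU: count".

Answer: A: 7
B: 24

Derivation:
Step 1: reserve R1 B 3 -> on_hand[A=37 B=42] avail[A=37 B=39] open={R1}
Step 2: commit R1 -> on_hand[A=37 B=39] avail[A=37 B=39] open={}
Step 3: reserve R2 B 4 -> on_hand[A=37 B=39] avail[A=37 B=35] open={R2}
Step 4: cancel R2 -> on_hand[A=37 B=39] avail[A=37 B=39] open={}
Step 5: reserve R3 A 5 -> on_hand[A=37 B=39] avail[A=32 B=39] open={R3}
Step 6: commit R3 -> on_hand[A=32 B=39] avail[A=32 B=39] open={}
Step 7: reserve R4 B 6 -> on_hand[A=32 B=39] avail[A=32 B=33] open={R4}
Step 8: reserve R5 A 8 -> on_hand[A=32 B=39] avail[A=24 B=33] open={R4,R5}
Step 9: cancel R4 -> on_hand[A=32 B=39] avail[A=24 B=39] open={R5}
Step 10: reserve R6 B 6 -> on_hand[A=32 B=39] avail[A=24 B=33] open={R5,R6}
Step 11: cancel R6 -> on_hand[A=32 B=39] avail[A=24 B=39] open={R5}
Step 12: reserve R7 B 2 -> on_hand[A=32 B=39] avail[A=24 B=37] open={R5,R7}
Step 13: reserve R8 A 8 -> on_hand[A=32 B=39] avail[A=16 B=37] open={R5,R7,R8}
Step 14: reserve R9 B 2 -> on_hand[A=32 B=39] avail[A=16 B=35] open={R5,R7,R8,R9}
Step 15: reserve R10 B 7 -> on_hand[A=32 B=39] avail[A=16 B=28] open={R10,R5,R7,R8,R9}
Step 16: reserve R11 B 2 -> on_hand[A=32 B=39] avail[A=16 B=26] open={R10,R11,R5,R7,R8,R9}
Step 17: reserve R12 B 2 -> on_hand[A=32 B=39] avail[A=16 B=24] open={R10,R11,R12,R5,R7,R8,R9}
Step 18: reserve R13 A 7 -> on_hand[A=32 B=39] avail[A=9 B=24] open={R10,R11,R12,R13,R5,R7,R8,R9}
Step 19: commit R13 -> on_hand[A=25 B=39] avail[A=9 B=24] open={R10,R11,R12,R5,R7,R8,R9}
Step 20: reserve R14 A 2 -> on_hand[A=25 B=39] avail[A=7 B=24] open={R10,R11,R12,R14,R5,R7,R8,R9}
Step 21: commit R10 -> on_hand[A=25 B=32] avail[A=7 B=24] open={R11,R12,R14,R5,R7,R8,R9}
Step 22: commit R11 -> on_hand[A=25 B=30] avail[A=7 B=24] open={R12,R14,R5,R7,R8,R9}
Step 23: commit R8 -> on_hand[A=17 B=30] avail[A=7 B=24] open={R12,R14,R5,R7,R9}
Step 24: commit R9 -> on_hand[A=17 B=28] avail[A=7 B=24] open={R12,R14,R5,R7}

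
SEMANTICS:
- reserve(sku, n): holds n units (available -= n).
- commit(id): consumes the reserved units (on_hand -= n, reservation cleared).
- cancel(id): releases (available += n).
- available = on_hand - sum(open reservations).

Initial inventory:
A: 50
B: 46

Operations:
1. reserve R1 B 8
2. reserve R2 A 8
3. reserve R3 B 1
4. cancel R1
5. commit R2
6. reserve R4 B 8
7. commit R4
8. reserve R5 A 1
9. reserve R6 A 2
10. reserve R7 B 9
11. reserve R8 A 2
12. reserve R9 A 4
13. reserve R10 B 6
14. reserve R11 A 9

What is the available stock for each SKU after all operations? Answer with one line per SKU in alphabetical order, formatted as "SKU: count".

Answer: A: 24
B: 22

Derivation:
Step 1: reserve R1 B 8 -> on_hand[A=50 B=46] avail[A=50 B=38] open={R1}
Step 2: reserve R2 A 8 -> on_hand[A=50 B=46] avail[A=42 B=38] open={R1,R2}
Step 3: reserve R3 B 1 -> on_hand[A=50 B=46] avail[A=42 B=37] open={R1,R2,R3}
Step 4: cancel R1 -> on_hand[A=50 B=46] avail[A=42 B=45] open={R2,R3}
Step 5: commit R2 -> on_hand[A=42 B=46] avail[A=42 B=45] open={R3}
Step 6: reserve R4 B 8 -> on_hand[A=42 B=46] avail[A=42 B=37] open={R3,R4}
Step 7: commit R4 -> on_hand[A=42 B=38] avail[A=42 B=37] open={R3}
Step 8: reserve R5 A 1 -> on_hand[A=42 B=38] avail[A=41 B=37] open={R3,R5}
Step 9: reserve R6 A 2 -> on_hand[A=42 B=38] avail[A=39 B=37] open={R3,R5,R6}
Step 10: reserve R7 B 9 -> on_hand[A=42 B=38] avail[A=39 B=28] open={R3,R5,R6,R7}
Step 11: reserve R8 A 2 -> on_hand[A=42 B=38] avail[A=37 B=28] open={R3,R5,R6,R7,R8}
Step 12: reserve R9 A 4 -> on_hand[A=42 B=38] avail[A=33 B=28] open={R3,R5,R6,R7,R8,R9}
Step 13: reserve R10 B 6 -> on_hand[A=42 B=38] avail[A=33 B=22] open={R10,R3,R5,R6,R7,R8,R9}
Step 14: reserve R11 A 9 -> on_hand[A=42 B=38] avail[A=24 B=22] open={R10,R11,R3,R5,R6,R7,R8,R9}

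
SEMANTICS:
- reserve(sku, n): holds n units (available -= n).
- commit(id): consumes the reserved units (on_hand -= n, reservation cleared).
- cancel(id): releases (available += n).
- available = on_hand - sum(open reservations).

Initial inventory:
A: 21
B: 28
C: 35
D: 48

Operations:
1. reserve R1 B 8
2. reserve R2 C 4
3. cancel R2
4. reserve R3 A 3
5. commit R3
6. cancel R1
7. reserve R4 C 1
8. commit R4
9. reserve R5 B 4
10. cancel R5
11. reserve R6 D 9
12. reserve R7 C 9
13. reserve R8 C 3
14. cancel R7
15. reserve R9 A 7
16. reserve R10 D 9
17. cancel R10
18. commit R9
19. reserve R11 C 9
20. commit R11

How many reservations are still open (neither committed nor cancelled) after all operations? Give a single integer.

Answer: 2

Derivation:
Step 1: reserve R1 B 8 -> on_hand[A=21 B=28 C=35 D=48] avail[A=21 B=20 C=35 D=48] open={R1}
Step 2: reserve R2 C 4 -> on_hand[A=21 B=28 C=35 D=48] avail[A=21 B=20 C=31 D=48] open={R1,R2}
Step 3: cancel R2 -> on_hand[A=21 B=28 C=35 D=48] avail[A=21 B=20 C=35 D=48] open={R1}
Step 4: reserve R3 A 3 -> on_hand[A=21 B=28 C=35 D=48] avail[A=18 B=20 C=35 D=48] open={R1,R3}
Step 5: commit R3 -> on_hand[A=18 B=28 C=35 D=48] avail[A=18 B=20 C=35 D=48] open={R1}
Step 6: cancel R1 -> on_hand[A=18 B=28 C=35 D=48] avail[A=18 B=28 C=35 D=48] open={}
Step 7: reserve R4 C 1 -> on_hand[A=18 B=28 C=35 D=48] avail[A=18 B=28 C=34 D=48] open={R4}
Step 8: commit R4 -> on_hand[A=18 B=28 C=34 D=48] avail[A=18 B=28 C=34 D=48] open={}
Step 9: reserve R5 B 4 -> on_hand[A=18 B=28 C=34 D=48] avail[A=18 B=24 C=34 D=48] open={R5}
Step 10: cancel R5 -> on_hand[A=18 B=28 C=34 D=48] avail[A=18 B=28 C=34 D=48] open={}
Step 11: reserve R6 D 9 -> on_hand[A=18 B=28 C=34 D=48] avail[A=18 B=28 C=34 D=39] open={R6}
Step 12: reserve R7 C 9 -> on_hand[A=18 B=28 C=34 D=48] avail[A=18 B=28 C=25 D=39] open={R6,R7}
Step 13: reserve R8 C 3 -> on_hand[A=18 B=28 C=34 D=48] avail[A=18 B=28 C=22 D=39] open={R6,R7,R8}
Step 14: cancel R7 -> on_hand[A=18 B=28 C=34 D=48] avail[A=18 B=28 C=31 D=39] open={R6,R8}
Step 15: reserve R9 A 7 -> on_hand[A=18 B=28 C=34 D=48] avail[A=11 B=28 C=31 D=39] open={R6,R8,R9}
Step 16: reserve R10 D 9 -> on_hand[A=18 B=28 C=34 D=48] avail[A=11 B=28 C=31 D=30] open={R10,R6,R8,R9}
Step 17: cancel R10 -> on_hand[A=18 B=28 C=34 D=48] avail[A=11 B=28 C=31 D=39] open={R6,R8,R9}
Step 18: commit R9 -> on_hand[A=11 B=28 C=34 D=48] avail[A=11 B=28 C=31 D=39] open={R6,R8}
Step 19: reserve R11 C 9 -> on_hand[A=11 B=28 C=34 D=48] avail[A=11 B=28 C=22 D=39] open={R11,R6,R8}
Step 20: commit R11 -> on_hand[A=11 B=28 C=25 D=48] avail[A=11 B=28 C=22 D=39] open={R6,R8}
Open reservations: ['R6', 'R8'] -> 2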